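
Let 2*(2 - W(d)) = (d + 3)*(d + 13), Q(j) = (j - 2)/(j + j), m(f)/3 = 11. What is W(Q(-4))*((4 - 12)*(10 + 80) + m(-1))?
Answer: 522807/32 ≈ 16338.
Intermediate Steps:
m(f) = 33 (m(f) = 3*11 = 33)
Q(j) = (-2 + j)/(2*j) (Q(j) = (-2 + j)/((2*j)) = (-2 + j)*(1/(2*j)) = (-2 + j)/(2*j))
W(d) = 2 - (3 + d)*(13 + d)/2 (W(d) = 2 - (d + 3)*(d + 13)/2 = 2 - (3 + d)*(13 + d)/2)
W(Q(-4))*((4 - 12)*(10 + 80) + m(-1)) = (-35/2 - 4*(-2 - 4)/(-4) - (-2 - 4)²/64/2)*((4 - 12)*(10 + 80) + 33) = (-35/2 - 4*(-1)*(-6)/4 - ((½)*(-¼)*(-6))²/2)*(-8*90 + 33) = (-35/2 - 8*¾ - (¾)²/2)*(-720 + 33) = (-35/2 - 6 - ½*9/16)*(-687) = (-35/2 - 6 - 9/32)*(-687) = -761/32*(-687) = 522807/32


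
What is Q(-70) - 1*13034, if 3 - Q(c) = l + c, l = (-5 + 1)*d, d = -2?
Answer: -12969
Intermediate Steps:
l = 8 (l = (-5 + 1)*(-2) = -4*(-2) = 8)
Q(c) = -5 - c (Q(c) = 3 - (8 + c) = 3 + (-8 - c) = -5 - c)
Q(-70) - 1*13034 = (-5 - 1*(-70)) - 1*13034 = (-5 + 70) - 13034 = 65 - 13034 = -12969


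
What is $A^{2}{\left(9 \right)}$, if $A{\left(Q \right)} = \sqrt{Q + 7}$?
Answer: $16$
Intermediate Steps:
$A{\left(Q \right)} = \sqrt{7 + Q}$
$A^{2}{\left(9 \right)} = \left(\sqrt{7 + 9}\right)^{2} = \left(\sqrt{16}\right)^{2} = 4^{2} = 16$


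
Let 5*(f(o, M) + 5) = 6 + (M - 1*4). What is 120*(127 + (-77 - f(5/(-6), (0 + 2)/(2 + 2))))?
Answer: 6540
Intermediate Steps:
f(o, M) = -23/5 + M/5 (f(o, M) = -5 + (6 + (M - 1*4))/5 = -5 + (6 + (M - 4))/5 = -5 + (6 + (-4 + M))/5 = -5 + (2 + M)/5 = -5 + (⅖ + M/5) = -23/5 + M/5)
120*(127 + (-77 - f(5/(-6), (0 + 2)/(2 + 2)))) = 120*(127 + (-77 - (-23/5 + ((0 + 2)/(2 + 2))/5))) = 120*(127 + (-77 - (-23/5 + (2/4)/5))) = 120*(127 + (-77 - (-23/5 + (2*(¼))/5))) = 120*(127 + (-77 - (-23/5 + (⅕)*(½)))) = 120*(127 + (-77 - (-23/5 + ⅒))) = 120*(127 + (-77 - 1*(-9/2))) = 120*(127 + (-77 + 9/2)) = 120*(127 - 145/2) = 120*(109/2) = 6540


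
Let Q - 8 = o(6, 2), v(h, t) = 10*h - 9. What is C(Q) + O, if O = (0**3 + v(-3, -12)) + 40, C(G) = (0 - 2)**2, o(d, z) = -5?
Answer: 5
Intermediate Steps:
v(h, t) = -9 + 10*h
Q = 3 (Q = 8 - 5 = 3)
C(G) = 4 (C(G) = (-2)**2 = 4)
O = 1 (O = (0**3 + (-9 + 10*(-3))) + 40 = (0 + (-9 - 30)) + 40 = (0 - 39) + 40 = -39 + 40 = 1)
C(Q) + O = 4 + 1 = 5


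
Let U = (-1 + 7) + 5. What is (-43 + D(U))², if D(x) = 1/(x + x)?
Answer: 893025/484 ≈ 1845.1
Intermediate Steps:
U = 11 (U = 6 + 5 = 11)
D(x) = 1/(2*x)
(-43 + D(U))² = (-43 + (½)/11)² = (-43 + (½)*(1/11))² = (-43 + 1/22)² = (-945/22)² = 893025/484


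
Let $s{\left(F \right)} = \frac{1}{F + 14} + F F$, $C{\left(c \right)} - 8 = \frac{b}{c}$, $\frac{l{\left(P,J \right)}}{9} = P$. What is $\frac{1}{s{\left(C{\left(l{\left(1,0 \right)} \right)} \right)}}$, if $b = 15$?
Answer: $\frac{639}{59738} \approx 0.010697$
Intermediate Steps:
$l{\left(P,J \right)} = 9 P$
$C{\left(c \right)} = 8 + \frac{15}{c}$
$s{\left(F \right)} = F^{2} + \frac{1}{14 + F}$ ($s{\left(F \right)} = \frac{1}{14 + F} + F^{2} = F^{2} + \frac{1}{14 + F}$)
$\frac{1}{s{\left(C{\left(l{\left(1,0 \right)} \right)} \right)}} = \frac{1}{\frac{1}{14 + \left(8 + \frac{15}{9 \cdot 1}\right)} \left(1 + \left(8 + \frac{15}{9 \cdot 1}\right)^{3} + 14 \left(8 + \frac{15}{9 \cdot 1}\right)^{2}\right)} = \frac{1}{\frac{1}{14 + \left(8 + \frac{15}{9}\right)} \left(1 + \left(8 + \frac{15}{9}\right)^{3} + 14 \left(8 + \frac{15}{9}\right)^{2}\right)} = \frac{1}{\frac{1}{14 + \left(8 + 15 \cdot \frac{1}{9}\right)} \left(1 + \left(8 + 15 \cdot \frac{1}{9}\right)^{3} + 14 \left(8 + 15 \cdot \frac{1}{9}\right)^{2}\right)} = \frac{1}{\frac{1}{14 + \left(8 + \frac{5}{3}\right)} \left(1 + \left(8 + \frac{5}{3}\right)^{3} + 14 \left(8 + \frac{5}{3}\right)^{2}\right)} = \frac{1}{\frac{1}{14 + \frac{29}{3}} \left(1 + \left(\frac{29}{3}\right)^{3} + 14 \left(\frac{29}{3}\right)^{2}\right)} = \frac{1}{\frac{1}{\frac{71}{3}} \left(1 + \frac{24389}{27} + 14 \cdot \frac{841}{9}\right)} = \frac{1}{\frac{3}{71} \left(1 + \frac{24389}{27} + \frac{11774}{9}\right)} = \frac{1}{\frac{3}{71} \cdot \frac{59738}{27}} = \frac{1}{\frac{59738}{639}} = \frac{639}{59738}$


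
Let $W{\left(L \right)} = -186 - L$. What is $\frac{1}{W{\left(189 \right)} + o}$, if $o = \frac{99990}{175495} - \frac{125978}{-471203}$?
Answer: $- \frac{16538754097}{6188187966959} \approx -0.0026726$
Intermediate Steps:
$o = \frac{13844819416}{16538754097}$ ($o = 99990 \cdot \frac{1}{175495} - - \frac{125978}{471203} = \frac{19998}{35099} + \frac{125978}{471203} = \frac{13844819416}{16538754097} \approx 0.83711$)
$\frac{1}{W{\left(189 \right)} + o} = \frac{1}{\left(-186 - 189\right) + \frac{13844819416}{16538754097}} = \frac{1}{-375 + \frac{13844819416}{16538754097}} = \frac{1}{- \frac{6188187966959}{16538754097}} = - \frac{16538754097}{6188187966959}$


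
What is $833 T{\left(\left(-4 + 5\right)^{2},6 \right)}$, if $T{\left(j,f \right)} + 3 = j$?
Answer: $-1666$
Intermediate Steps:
$T{\left(j,f \right)} = -3 + j$
$833 T{\left(\left(-4 + 5\right)^{2},6 \right)} = 833 \left(-3 + \left(-4 + 5\right)^{2}\right) = 833 \left(-3 + 1^{2}\right) = 833 \left(-3 + 1\right) = 833 \left(-2\right) = -1666$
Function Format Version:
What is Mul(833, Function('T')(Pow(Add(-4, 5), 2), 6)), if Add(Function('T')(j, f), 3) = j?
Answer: -1666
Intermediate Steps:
Function('T')(j, f) = Add(-3, j)
Mul(833, Function('T')(Pow(Add(-4, 5), 2), 6)) = Mul(833, Add(-3, Pow(Add(-4, 5), 2))) = Mul(833, Add(-3, Pow(1, 2))) = Mul(833, Add(-3, 1)) = Mul(833, -2) = -1666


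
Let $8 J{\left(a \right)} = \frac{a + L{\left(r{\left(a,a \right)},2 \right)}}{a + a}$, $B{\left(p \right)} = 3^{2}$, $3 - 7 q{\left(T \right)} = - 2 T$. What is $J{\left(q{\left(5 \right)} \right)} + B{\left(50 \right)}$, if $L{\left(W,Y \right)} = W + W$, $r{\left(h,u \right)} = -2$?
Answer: $\frac{1857}{208} \approx 8.9279$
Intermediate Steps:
$L{\left(W,Y \right)} = 2 W$
$q{\left(T \right)} = \frac{3}{7} + \frac{2 T}{7}$ ($q{\left(T \right)} = \frac{3}{7} - \frac{\left(-2\right) T}{7} = \frac{3}{7} + \frac{2 T}{7}$)
$B{\left(p \right)} = 9$
$J{\left(a \right)} = \frac{-4 + a}{16 a}$ ($J{\left(a \right)} = \frac{\left(a + 2 \left(-2\right)\right) \frac{1}{a + a}}{8} = \frac{\left(a - 4\right) \frac{1}{2 a}}{8} = \frac{\left(-4 + a\right) \frac{1}{2 a}}{8} = \frac{\frac{1}{2} \frac{1}{a} \left(-4 + a\right)}{8} = \frac{-4 + a}{16 a}$)
$J{\left(q{\left(5 \right)} \right)} + B{\left(50 \right)} = \frac{-4 + \left(\frac{3}{7} + \frac{2}{7} \cdot 5\right)}{16 \left(\frac{3}{7} + \frac{2}{7} \cdot 5\right)} + 9 = \frac{-4 + \left(\frac{3}{7} + \frac{10}{7}\right)}{16 \left(\frac{3}{7} + \frac{10}{7}\right)} + 9 = \frac{-4 + \frac{13}{7}}{16 \cdot \frac{13}{7}} + 9 = \frac{1}{16} \cdot \frac{7}{13} \left(- \frac{15}{7}\right) + 9 = - \frac{15}{208} + 9 = \frac{1857}{208}$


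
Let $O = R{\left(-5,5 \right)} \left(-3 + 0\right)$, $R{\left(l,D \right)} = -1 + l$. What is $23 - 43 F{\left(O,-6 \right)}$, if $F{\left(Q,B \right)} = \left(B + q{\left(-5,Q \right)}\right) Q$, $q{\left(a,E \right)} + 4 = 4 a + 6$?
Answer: $18599$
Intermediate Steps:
$O = 18$ ($O = \left(-1 - 5\right) \left(-3 + 0\right) = \left(-6\right) \left(-3\right) = 18$)
$q{\left(a,E \right)} = 2 + 4 a$ ($q{\left(a,E \right)} = -4 + \left(4 a + 6\right) = -4 + \left(6 + 4 a\right) = 2 + 4 a$)
$F{\left(Q,B \right)} = Q \left(-18 + B\right)$ ($F{\left(Q,B \right)} = \left(B + \left(2 + 4 \left(-5\right)\right)\right) Q = \left(B + \left(2 - 20\right)\right) Q = \left(B - 18\right) Q = \left(-18 + B\right) Q = Q \left(-18 + B\right)$)
$23 - 43 F{\left(O,-6 \right)} = 23 - 43 \cdot 18 \left(-18 - 6\right) = 23 - 43 \cdot 18 \left(-24\right) = 23 - -18576 = 23 + 18576 = 18599$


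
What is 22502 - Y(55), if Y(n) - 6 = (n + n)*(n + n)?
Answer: 10396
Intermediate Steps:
Y(n) = 6 + 4*n**2 (Y(n) = 6 + (n + n)*(n + n) = 6 + (2*n)*(2*n) = 6 + 4*n**2)
22502 - Y(55) = 22502 - (6 + 4*55**2) = 22502 - (6 + 4*3025) = 22502 - (6 + 12100) = 22502 - 1*12106 = 22502 - 12106 = 10396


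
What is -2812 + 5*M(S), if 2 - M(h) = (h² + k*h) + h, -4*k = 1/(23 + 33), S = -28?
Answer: -52661/8 ≈ -6582.6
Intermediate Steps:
k = -1/224 (k = -1/(4*(23 + 33)) = -¼/56 = -¼*1/56 = -1/224 ≈ -0.0044643)
M(h) = 2 - h² - 223*h/224 (M(h) = 2 - ((h² - h/224) + h) = 2 - (h² + 223*h/224) = 2 + (-h² - 223*h/224) = 2 - h² - 223*h/224)
-2812 + 5*M(S) = -2812 + 5*(2 - 1*(-28)² - 223/224*(-28)) = -2812 + 5*(2 - 1*784 + 223/8) = -2812 + 5*(2 - 784 + 223/8) = -2812 + 5*(-6033/8) = -2812 - 30165/8 = -52661/8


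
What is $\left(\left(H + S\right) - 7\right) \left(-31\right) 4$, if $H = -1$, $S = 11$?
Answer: $-372$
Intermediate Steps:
$\left(\left(H + S\right) - 7\right) \left(-31\right) 4 = \left(\left(-1 + 11\right) - 7\right) \left(-31\right) 4 = \left(10 - 7\right) \left(-31\right) 4 = 3 \left(-31\right) 4 = \left(-93\right) 4 = -372$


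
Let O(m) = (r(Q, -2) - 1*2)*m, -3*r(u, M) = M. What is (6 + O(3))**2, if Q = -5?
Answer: 4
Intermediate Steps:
r(u, M) = -M/3
O(m) = -4*m/3 (O(m) = (-1/3*(-2) - 1*2)*m = (2/3 - 2)*m = -4*m/3)
(6 + O(3))**2 = (6 - 4/3*3)**2 = (6 - 4)**2 = 2**2 = 4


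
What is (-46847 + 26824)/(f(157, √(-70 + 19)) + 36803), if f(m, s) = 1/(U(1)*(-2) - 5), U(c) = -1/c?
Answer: -60069/110408 ≈ -0.54406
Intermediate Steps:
f(m, s) = -⅓ (f(m, s) = 1/(-1/1*(-2) - 5) = 1/(-1*1*(-2) - 5) = 1/(-1*(-2) - 5) = 1/(2 - 5) = 1/(-3) = -⅓)
(-46847 + 26824)/(f(157, √(-70 + 19)) + 36803) = (-46847 + 26824)/(-⅓ + 36803) = -20023/110408/3 = -20023*3/110408 = -60069/110408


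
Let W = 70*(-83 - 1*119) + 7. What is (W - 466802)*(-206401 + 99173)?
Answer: 51569698180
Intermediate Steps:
W = -14133 (W = 70*(-83 - 119) + 7 = 70*(-202) + 7 = -14140 + 7 = -14133)
(W - 466802)*(-206401 + 99173) = (-14133 - 466802)*(-206401 + 99173) = -480935*(-107228) = 51569698180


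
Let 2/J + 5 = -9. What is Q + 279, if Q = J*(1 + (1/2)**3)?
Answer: 15615/56 ≈ 278.84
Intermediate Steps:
J = -1/7 (J = 2/(-5 - 9) = 2/(-14) = 2*(-1/14) = -1/7 ≈ -0.14286)
Q = -9/56 (Q = -(1 + (1/2)**3)/7 = -(1 + 1/8)/7 = -1/7*9/8 = -9/56 ≈ -0.16071)
Q + 279 = -9/56 + 279 = 15615/56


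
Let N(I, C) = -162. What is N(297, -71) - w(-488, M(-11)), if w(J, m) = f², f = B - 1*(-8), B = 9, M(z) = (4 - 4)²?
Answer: -451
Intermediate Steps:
M(z) = 0 (M(z) = 0² = 0)
f = 17 (f = 9 - 1*(-8) = 9 + 8 = 17)
w(J, m) = 289 (w(J, m) = 17² = 289)
N(297, -71) - w(-488, M(-11)) = -162 - 1*289 = -162 - 289 = -451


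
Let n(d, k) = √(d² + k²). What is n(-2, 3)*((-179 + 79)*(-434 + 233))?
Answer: 20100*√13 ≈ 72472.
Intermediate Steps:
n(-2, 3)*((-179 + 79)*(-434 + 233)) = √((-2)² + 3²)*((-179 + 79)*(-434 + 233)) = √(4 + 9)*(-100*(-201)) = √13*20100 = 20100*√13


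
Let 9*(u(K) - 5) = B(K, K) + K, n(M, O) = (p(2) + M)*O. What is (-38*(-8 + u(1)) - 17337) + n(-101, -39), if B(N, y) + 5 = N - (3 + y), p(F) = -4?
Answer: -117886/9 ≈ -13098.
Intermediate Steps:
B(N, y) = -8 + N - y (B(N, y) = -5 + (N - (3 + y)) = -5 + (N + (-3 - y)) = -5 + (-3 + N - y) = -8 + N - y)
n(M, O) = O*(-4 + M) (n(M, O) = (-4 + M)*O = O*(-4 + M))
u(K) = 37/9 + K/9 (u(K) = 5 + ((-8 + K - K) + K)/9 = 5 + (-8 + K)/9 = 5 + (-8/9 + K/9) = 37/9 + K/9)
(-38*(-8 + u(1)) - 17337) + n(-101, -39) = (-38*(-8 + (37/9 + (⅑)*1)) - 17337) - 39*(-4 - 101) = (-38*(-8 + (37/9 + ⅑)) - 17337) - 39*(-105) = (-38*(-8 + 38/9) - 17337) + 4095 = (-38*(-34/9) - 17337) + 4095 = (1292/9 - 17337) + 4095 = -154741/9 + 4095 = -117886/9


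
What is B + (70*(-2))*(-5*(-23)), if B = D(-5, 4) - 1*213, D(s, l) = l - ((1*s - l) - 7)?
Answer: -16293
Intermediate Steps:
D(s, l) = 7 - s + 2*l (D(s, l) = l - ((s - l) - 7) = l - (-7 + s - l) = l + (7 + l - s) = 7 - s + 2*l)
B = -193 (B = (7 - 1*(-5) + 2*4) - 1*213 = (7 + 5 + 8) - 213 = 20 - 213 = -193)
B + (70*(-2))*(-5*(-23)) = -193 + (70*(-2))*(-5*(-23)) = -193 - 140*115 = -193 - 16100 = -16293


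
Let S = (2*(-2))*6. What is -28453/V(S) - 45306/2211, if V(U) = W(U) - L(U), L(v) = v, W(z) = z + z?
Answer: 20607413/17688 ≈ 1165.1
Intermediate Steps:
W(z) = 2*z
S = -24 (S = -4*6 = -24)
V(U) = U (V(U) = 2*U - U = U)
-28453/V(S) - 45306/2211 = -28453/(-24) - 45306/2211 = -28453*(-1/24) - 45306*1/2211 = 28453/24 - 15102/737 = 20607413/17688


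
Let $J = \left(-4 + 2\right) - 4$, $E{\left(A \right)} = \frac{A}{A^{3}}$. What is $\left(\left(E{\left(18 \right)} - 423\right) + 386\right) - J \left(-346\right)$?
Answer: $- \frac{684611}{324} \approx -2113.0$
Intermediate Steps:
$E{\left(A \right)} = \frac{1}{A^{2}}$ ($E{\left(A \right)} = \frac{A}{A^{3}} = \frac{1}{A^{2}}$)
$J = -6$ ($J = -2 - 4 = -6$)
$\left(\left(E{\left(18 \right)} - 423\right) + 386\right) - J \left(-346\right) = \left(\left(\frac{1}{324} - 423\right) + 386\right) - \left(-6\right) \left(-346\right) = \left(\left(\frac{1}{324} - 423\right) + 386\right) - 2076 = \left(- \frac{137051}{324} + 386\right) - 2076 = - \frac{11987}{324} - 2076 = - \frac{684611}{324}$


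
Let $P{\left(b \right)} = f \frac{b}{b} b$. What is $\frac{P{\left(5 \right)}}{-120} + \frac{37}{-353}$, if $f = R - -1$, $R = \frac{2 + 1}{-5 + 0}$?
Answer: $- \frac{2573}{21180} \approx -0.12148$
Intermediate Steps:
$R = - \frac{3}{5}$ ($R = \frac{3}{-5} = 3 \left(- \frac{1}{5}\right) = - \frac{3}{5} \approx -0.6$)
$f = \frac{2}{5}$ ($f = - \frac{3}{5} - -1 = - \frac{3}{5} + 1 = \frac{2}{5} \approx 0.4$)
$P{\left(b \right)} = \frac{2 b}{5}$ ($P{\left(b \right)} = \frac{2 \frac{b}{b}}{5} b = \frac{2}{5} \cdot 1 b = \frac{2 b}{5}$)
$\frac{P{\left(5 \right)}}{-120} + \frac{37}{-353} = \frac{\frac{2}{5} \cdot 5}{-120} + \frac{37}{-353} = 2 \left(- \frac{1}{120}\right) + 37 \left(- \frac{1}{353}\right) = - \frac{1}{60} - \frac{37}{353} = - \frac{2573}{21180}$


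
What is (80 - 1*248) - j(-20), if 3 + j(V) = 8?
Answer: -173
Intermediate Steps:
j(V) = 5 (j(V) = -3 + 8 = 5)
(80 - 1*248) - j(-20) = (80 - 1*248) - 1*5 = (80 - 248) - 5 = -168 - 5 = -173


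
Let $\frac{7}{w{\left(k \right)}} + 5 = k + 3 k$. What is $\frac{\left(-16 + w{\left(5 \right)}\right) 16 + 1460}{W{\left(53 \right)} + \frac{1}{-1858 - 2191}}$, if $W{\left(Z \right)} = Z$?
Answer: $\frac{18394607}{804735} \approx 22.858$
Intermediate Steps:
$w{\left(k \right)} = \frac{7}{-5 + 4 k}$ ($w{\left(k \right)} = \frac{7}{-5 + \left(k + 3 k\right)} = \frac{7}{-5 + 4 k}$)
$\frac{\left(-16 + w{\left(5 \right)}\right) 16 + 1460}{W{\left(53 \right)} + \frac{1}{-1858 - 2191}} = \frac{\left(-16 + \frac{7}{-5 + 4 \cdot 5}\right) 16 + 1460}{53 + \frac{1}{-1858 - 2191}} = \frac{\left(-16 + \frac{7}{-5 + 20}\right) 16 + 1460}{53 + \frac{1}{-4049}} = \frac{\left(-16 + \frac{7}{15}\right) 16 + 1460}{53 - \frac{1}{4049}} = \frac{\left(-16 + 7 \cdot \frac{1}{15}\right) 16 + 1460}{\frac{214596}{4049}} = \left(\left(-16 + \frac{7}{15}\right) 16 + 1460\right) \frac{4049}{214596} = \left(\left(- \frac{233}{15}\right) 16 + 1460\right) \frac{4049}{214596} = \left(- \frac{3728}{15} + 1460\right) \frac{4049}{214596} = \frac{18172}{15} \cdot \frac{4049}{214596} = \frac{18394607}{804735}$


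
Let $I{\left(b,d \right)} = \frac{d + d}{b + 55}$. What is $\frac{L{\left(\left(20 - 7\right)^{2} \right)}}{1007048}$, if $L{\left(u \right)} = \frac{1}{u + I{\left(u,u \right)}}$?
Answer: $\frac{2}{343421351} \approx 5.8238 \cdot 10^{-9}$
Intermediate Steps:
$I{\left(b,d \right)} = \frac{2 d}{55 + b}$
$L{\left(u \right)} = \frac{1}{u + \frac{2 u}{55 + u}}$
$\frac{L{\left(\left(20 - 7\right)^{2} \right)}}{1007048} = \frac{\frac{1}{\left(20 - 7\right)^{2}} \frac{1}{57 + \left(20 - 7\right)^{2}} \left(55 + \left(20 - 7\right)^{2}\right)}{1007048} = \frac{55 + 13^{2}}{13^{2} \left(57 + 13^{2}\right)} \frac{1}{1007048} = \frac{55 + 169}{169 \left(57 + 169\right)} \frac{1}{1007048} = \frac{1}{169} \cdot \frac{1}{226} \cdot 224 \cdot \frac{1}{1007048} = \frac{112}{19097} \cdot \frac{1}{1007048} = \frac{2}{343421351}$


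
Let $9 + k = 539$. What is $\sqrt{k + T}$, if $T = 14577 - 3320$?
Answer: $\sqrt{11787} \approx 108.57$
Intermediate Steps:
$k = 530$ ($k = -9 + 539 = 530$)
$T = 11257$ ($T = 14577 - 3320 = 11257$)
$\sqrt{k + T} = \sqrt{530 + 11257} = \sqrt{11787}$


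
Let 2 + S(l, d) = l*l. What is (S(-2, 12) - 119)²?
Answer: 13689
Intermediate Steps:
S(l, d) = -2 + l² (S(l, d) = -2 + l*l = -2 + l²)
(S(-2, 12) - 119)² = ((-2 + (-2)²) - 119)² = ((-2 + 4) - 119)² = (2 - 119)² = (-117)² = 13689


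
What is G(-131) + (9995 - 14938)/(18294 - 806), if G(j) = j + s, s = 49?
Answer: -1438959/17488 ≈ -82.283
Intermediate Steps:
G(j) = 49 + j (G(j) = j + 49 = 49 + j)
G(-131) + (9995 - 14938)/(18294 - 806) = (49 - 131) + (9995 - 14938)/(18294 - 806) = -82 - 4943/17488 = -1438959/17488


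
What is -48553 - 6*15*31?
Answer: -51343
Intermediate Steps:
-48553 - 6*15*31 = -48553 - 90*31 = -48553 - 2790 = -51343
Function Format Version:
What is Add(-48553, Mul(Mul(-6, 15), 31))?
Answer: -51343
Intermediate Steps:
Add(-48553, Mul(Mul(-6, 15), 31)) = Add(-48553, Mul(-90, 31)) = Add(-48553, -2790) = -51343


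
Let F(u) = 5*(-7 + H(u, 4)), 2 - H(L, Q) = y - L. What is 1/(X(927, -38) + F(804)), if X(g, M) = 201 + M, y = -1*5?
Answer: 1/4183 ≈ 0.00023906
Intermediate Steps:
y = -5
H(L, Q) = 7 + L (H(L, Q) = 2 - (-5 - L) = 2 + (5 + L) = 7 + L)
F(u) = 5*u (F(u) = 5*(-7 + (7 + u)) = 5*u)
1/(X(927, -38) + F(804)) = 1/((201 - 38) + 5*804) = 1/(163 + 4020) = 1/4183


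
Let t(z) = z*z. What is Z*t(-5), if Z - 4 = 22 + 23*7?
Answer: 4675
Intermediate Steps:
t(z) = z²
Z = 187 (Z = 4 + (22 + 23*7) = 4 + (22 + 161) = 4 + 183 = 187)
Z*t(-5) = 187*(-5)² = 187*25 = 4675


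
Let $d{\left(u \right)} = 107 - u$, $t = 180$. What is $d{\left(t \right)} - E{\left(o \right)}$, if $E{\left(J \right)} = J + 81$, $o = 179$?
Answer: $-333$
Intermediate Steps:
$E{\left(J \right)} = 81 + J$
$d{\left(t \right)} - E{\left(o \right)} = \left(107 - 180\right) - \left(81 + 179\right) = \left(107 - 180\right) - 260 = -73 - 260 = -333$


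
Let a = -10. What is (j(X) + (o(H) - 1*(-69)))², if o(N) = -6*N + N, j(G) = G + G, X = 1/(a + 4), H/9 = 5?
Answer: 219961/9 ≈ 24440.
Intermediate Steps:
H = 45 (H = 9*5 = 45)
X = -⅙ (X = 1/(-10 + 4) = 1/(-6) = -⅙ ≈ -0.16667)
j(G) = 2*G
o(N) = -5*N
(j(X) + (o(H) - 1*(-69)))² = (2*(-⅙) + (-5*45 - 1*(-69)))² = (-⅓ + (-225 + 69))² = (-⅓ - 156)² = (-469/3)² = 219961/9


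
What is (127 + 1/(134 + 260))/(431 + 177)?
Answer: 50039/239552 ≈ 0.20889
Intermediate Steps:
(127 + 1/(134 + 260))/(431 + 177) = (127 + 1/394)/608 = (127 + 1/394)*(1/608) = (50039/394)*(1/608) = 50039/239552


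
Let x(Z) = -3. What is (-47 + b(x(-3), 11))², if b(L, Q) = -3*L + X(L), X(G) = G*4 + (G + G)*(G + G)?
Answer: 196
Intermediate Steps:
X(G) = 4*G + 4*G² (X(G) = 4*G + (2*G)*(2*G) = 4*G + 4*G²)
b(L, Q) = -3*L + 4*L*(1 + L)
(-47 + b(x(-3), 11))² = (-47 - 3*(1 + 4*(-3)))² = (-47 - 3*(1 - 12))² = (-47 - 3*(-11))² = (-47 + 33)² = (-14)² = 196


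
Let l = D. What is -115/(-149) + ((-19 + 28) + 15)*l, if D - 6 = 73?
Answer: 282619/149 ≈ 1896.8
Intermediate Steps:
D = 79 (D = 6 + 73 = 79)
l = 79
-115/(-149) + ((-19 + 28) + 15)*l = -115/(-149) + ((-19 + 28) + 15)*79 = -115*(-1/149) + (9 + 15)*79 = 115/149 + 24*79 = 115/149 + 1896 = 282619/149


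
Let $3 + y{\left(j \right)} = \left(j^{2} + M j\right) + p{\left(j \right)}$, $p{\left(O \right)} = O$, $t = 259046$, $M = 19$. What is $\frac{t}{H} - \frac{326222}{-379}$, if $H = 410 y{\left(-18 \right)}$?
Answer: $\frac{2559055673}{3030105} \approx 844.54$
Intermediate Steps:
$y{\left(j \right)} = -3 + j^{2} + 20 j$ ($y{\left(j \right)} = -3 + \left(\left(j^{2} + 19 j\right) + j\right) = -3 + \left(j^{2} + 20 j\right) = -3 + j^{2} + 20 j$)
$H = -15990$ ($H = 410 \left(-3 + \left(-18\right)^{2} + 20 \left(-18\right)\right) = 410 \left(-3 + 324 - 360\right) = 410 \left(-39\right) = -15990$)
$\frac{t}{H} - \frac{326222}{-379} = \frac{259046}{-15990} - \frac{326222}{-379} = 259046 \left(- \frac{1}{15990}\right) - - \frac{326222}{379} = - \frac{129523}{7995} + \frac{326222}{379} = \frac{2559055673}{3030105}$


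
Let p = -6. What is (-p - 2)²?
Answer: 16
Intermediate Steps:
(-p - 2)² = (-1*(-6) - 2)² = (6 - 2)² = 4² = 16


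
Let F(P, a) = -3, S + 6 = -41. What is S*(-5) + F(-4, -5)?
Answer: 232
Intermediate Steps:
S = -47 (S = -6 - 41 = -47)
S*(-5) + F(-4, -5) = -47*(-5) - 3 = 235 - 3 = 232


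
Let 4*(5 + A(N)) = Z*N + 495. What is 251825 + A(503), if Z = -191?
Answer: 455851/2 ≈ 2.2793e+5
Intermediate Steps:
A(N) = 475/4 - 191*N/4 (A(N) = -5 + (-191*N + 495)/4 = -5 + (495 - 191*N)/4 = -5 + (495/4 - 191*N/4) = 475/4 - 191*N/4)
251825 + A(503) = 251825 + (475/4 - 191/4*503) = 251825 + (475/4 - 96073/4) = 251825 - 47799/2 = 455851/2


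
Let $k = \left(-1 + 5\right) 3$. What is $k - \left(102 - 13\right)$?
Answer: $-77$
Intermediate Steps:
$k = 12$ ($k = 4 \cdot 3 = 12$)
$k - \left(102 - 13\right) = 12 - \left(102 - 13\right) = 12 - 89 = -77$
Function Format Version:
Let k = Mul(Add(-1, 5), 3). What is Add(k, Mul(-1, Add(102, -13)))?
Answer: -77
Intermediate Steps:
k = 12 (k = Mul(4, 3) = 12)
Add(k, Mul(-1, Add(102, -13))) = Add(12, Mul(-1, Add(102, -13))) = Add(12, Mul(-1, 89)) = Add(12, -89) = -77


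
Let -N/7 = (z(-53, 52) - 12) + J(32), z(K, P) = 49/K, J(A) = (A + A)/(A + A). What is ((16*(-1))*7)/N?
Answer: -106/79 ≈ -1.3418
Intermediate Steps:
J(A) = 1 (J(A) = (2*A)/((2*A)) = (2*A)*(1/(2*A)) = 1)
N = 4424/53 (N = -7*((49/(-53) - 12) + 1) = -7*((49*(-1/53) - 12) + 1) = -7*((-49/53 - 12) + 1) = -7*(-685/53 + 1) = -7*(-632/53) = 4424/53 ≈ 83.472)
((16*(-1))*7)/N = ((16*(-1))*7)/(4424/53) = -16*7*(53/4424) = -112*53/4424 = -106/79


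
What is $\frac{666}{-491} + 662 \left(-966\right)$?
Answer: $- \frac{313991238}{491} \approx -6.3949 \cdot 10^{5}$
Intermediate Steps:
$\frac{666}{-491} + 662 \left(-966\right) = 666 \left(- \frac{1}{491}\right) - 639492 = - \frac{666}{491} - 639492 = - \frac{313991238}{491}$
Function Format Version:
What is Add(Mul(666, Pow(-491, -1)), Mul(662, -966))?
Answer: Rational(-313991238, 491) ≈ -6.3949e+5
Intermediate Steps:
Add(Mul(666, Pow(-491, -1)), Mul(662, -966)) = Add(Mul(666, Rational(-1, 491)), -639492) = Add(Rational(-666, 491), -639492) = Rational(-313991238, 491)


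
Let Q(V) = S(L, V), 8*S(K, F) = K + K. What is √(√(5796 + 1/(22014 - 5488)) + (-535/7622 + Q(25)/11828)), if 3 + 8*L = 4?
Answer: √(-155798943275771090640694 + 134316160572929526656*√1582937902622)/1489868742416 ≈ 8.7213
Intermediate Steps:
L = ⅛ (L = -3/8 + (⅛)*4 = -3/8 + ½ = ⅛ ≈ 0.12500)
S(K, F) = K/4 (S(K, F) = (K + K)/8 = (2*K)/8 = K/4)
Q(V) = 1/32 (Q(V) = (¼)*(⅛) = 1/32)
√(√(5796 + 1/(22014 - 5488)) + (-535/7622 + Q(25)/11828)) = √(√(5796 + 1/(22014 - 5488)) + (-535/7622 + (1/32)/11828)) = √(√(5796 + 1/16526) + (-535*1/7622 + (1/32)*(1/11828))) = √(√(5796 + 1/16526) + (-535/7622 + 1/378496)) = √(√(95784697/16526) - 101243869/1442448256) = √(√1582937902622/16526 - 101243869/1442448256) = √(-101243869/1442448256 + √1582937902622/16526)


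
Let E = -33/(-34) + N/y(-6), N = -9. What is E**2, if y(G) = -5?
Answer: 221841/28900 ≈ 7.6762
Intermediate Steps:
E = 471/170 (E = -33/(-34) - 9/(-5) = -33*(-1/34) - 9*(-1/5) = 33/34 + 9/5 = 471/170 ≈ 2.7706)
E**2 = (471/170)**2 = 221841/28900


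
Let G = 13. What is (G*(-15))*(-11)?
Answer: 2145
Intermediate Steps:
(G*(-15))*(-11) = (13*(-15))*(-11) = -195*(-11) = 2145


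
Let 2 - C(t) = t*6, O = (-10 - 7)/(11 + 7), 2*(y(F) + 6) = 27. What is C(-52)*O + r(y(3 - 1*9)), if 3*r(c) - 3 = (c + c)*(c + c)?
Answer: -1985/9 ≈ -220.56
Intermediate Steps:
y(F) = 15/2 (y(F) = -6 + (1/2)*27 = -6 + 27/2 = 15/2)
r(c) = 1 + 4*c**2/3 (r(c) = 1 + ((c + c)*(c + c))/3 = 1 + ((2*c)*(2*c))/3 = 1 + (4*c**2)/3 = 1 + 4*c**2/3)
O = -17/18 ≈ -0.94444
C(t) = 2 - 6*t (C(t) = 2 - t*6 = 2 - 6*t)
C(-52)*O + r(y(3 - 1*9)) = (2 - 6*(-52))*(-17/18) + (1 + 4*(15/2)**2/3) = (2 + 312)*(-17/18) + (1 + (4/3)*(225/4)) = 314*(-17/18) + (1 + 75) = -2669/9 + 76 = -1985/9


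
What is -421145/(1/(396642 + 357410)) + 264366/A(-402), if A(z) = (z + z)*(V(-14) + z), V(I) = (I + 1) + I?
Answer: -6085184928430793/19162 ≈ -3.1757e+11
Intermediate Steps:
V(I) = 1 + 2*I (V(I) = (1 + I) + I = 1 + 2*I)
A(z) = 2*z*(-27 + z) (A(z) = (z + z)*((1 + 2*(-14)) + z) = (2*z)*((1 - 28) + z) = (2*z)*(-27 + z) = 2*z*(-27 + z))
-421145/(1/(396642 + 357410)) + 264366/A(-402) = -421145/(1/(396642 + 357410)) + 264366/((2*(-402)*(-27 - 402))) = -421145/(1/754052) + 264366/((2*(-402)*(-429))) = -421145/1/754052 + 264366/344916 = -421145*754052 + 264366*(1/344916) = -317565229540 + 14687/19162 = -6085184928430793/19162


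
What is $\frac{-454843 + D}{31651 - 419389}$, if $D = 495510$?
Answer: $- \frac{40667}{387738} \approx -0.10488$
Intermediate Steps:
$\frac{-454843 + D}{31651 - 419389} = \frac{-454843 + 495510}{31651 - 419389} = \frac{40667}{-387738} = 40667 \left(- \frac{1}{387738}\right) = - \frac{40667}{387738}$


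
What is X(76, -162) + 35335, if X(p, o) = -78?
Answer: 35257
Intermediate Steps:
X(76, -162) + 35335 = -78 + 35335 = 35257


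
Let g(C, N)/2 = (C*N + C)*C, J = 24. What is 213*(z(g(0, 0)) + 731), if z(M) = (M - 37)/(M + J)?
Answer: 1242997/8 ≈ 1.5537e+5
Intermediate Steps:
g(C, N) = 2*C*(C + C*N) (g(C, N) = 2*((C*N + C)*C) = 2*((C + C*N)*C) = 2*(C*(C + C*N)) = 2*C*(C + C*N))
z(M) = (-37 + M)/(24 + M) (z(M) = (M - 37)/(M + 24) = (-37 + M)/(24 + M))
213*(z(g(0, 0)) + 731) = 213*((-37 + 2*0²*(1 + 0))/(24 + 2*0²*(1 + 0)) + 731) = 213*((-37 + 2*0*1)/(24 + 2*0*1) + 731) = 213*((-37 + 0)/(24 + 0) + 731) = 213*(-37/24 + 731) = 213*(17507/24) = 1242997/8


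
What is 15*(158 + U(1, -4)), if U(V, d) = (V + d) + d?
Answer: 2265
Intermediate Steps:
U(V, d) = V + 2*d
15*(158 + U(1, -4)) = 15*(158 + (1 + 2*(-4))) = 15*(158 + (1 - 8)) = 15*(158 - 7) = 15*151 = 2265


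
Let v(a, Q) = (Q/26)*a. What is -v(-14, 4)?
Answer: 28/13 ≈ 2.1538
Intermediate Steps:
v(a, Q) = Q*a/26 (v(a, Q) = (Q*(1/26))*a = (Q/26)*a = Q*a/26)
-v(-14, 4) = -4*(-14)/26 = -1*(-28/13) = 28/13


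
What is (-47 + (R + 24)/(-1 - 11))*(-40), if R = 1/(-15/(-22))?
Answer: 17684/9 ≈ 1964.9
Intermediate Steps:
R = 22/15 (R = 1/(-15*(-1/22)) = 1/(15/22) = 22/15 ≈ 1.4667)
(-47 + (R + 24)/(-1 - 11))*(-40) = (-47 + (22/15 + 24)/(-1 - 11))*(-40) = (-47 + (382/15)/(-12))*(-40) = (-47 + (382/15)*(-1/12))*(-40) = (-47 - 191/90)*(-40) = -4421/90*(-40) = 17684/9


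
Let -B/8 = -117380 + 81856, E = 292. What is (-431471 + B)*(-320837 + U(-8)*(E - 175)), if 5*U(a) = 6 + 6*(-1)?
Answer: 47252552523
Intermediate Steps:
U(a) = 0 (U(a) = (6 + 6*(-1))/5 = (6 - 6)/5 = (⅕)*0 = 0)
B = 284192 (B = -8*(-117380 + 81856) = -8*(-35524) = 284192)
(-431471 + B)*(-320837 + U(-8)*(E - 175)) = (-431471 + 284192)*(-320837 + 0*(292 - 175)) = -147279*(-320837 + 0*117) = -147279*(-320837 + 0) = -147279*(-320837) = 47252552523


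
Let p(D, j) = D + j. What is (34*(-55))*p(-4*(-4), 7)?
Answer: -43010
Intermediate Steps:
(34*(-55))*p(-4*(-4), 7) = (34*(-55))*(-4*(-4) + 7) = -1870*(16 + 7) = -1870*23 = -43010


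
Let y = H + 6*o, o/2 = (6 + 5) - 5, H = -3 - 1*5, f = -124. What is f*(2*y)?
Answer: -15872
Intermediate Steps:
H = -8 (H = -3 - 5 = -8)
o = 12 (o = 2*((6 + 5) - 5) = 2*(11 - 5) = 2*6 = 12)
y = 64 (y = -8 + 6*12 = -8 + 72 = 64)
f*(2*y) = -248*64 = -124*128 = -15872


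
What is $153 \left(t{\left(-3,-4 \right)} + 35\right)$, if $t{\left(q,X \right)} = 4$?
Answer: $5967$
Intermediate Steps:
$153 \left(t{\left(-3,-4 \right)} + 35\right) = 153 \left(4 + 35\right) = 153 \cdot 39 = 5967$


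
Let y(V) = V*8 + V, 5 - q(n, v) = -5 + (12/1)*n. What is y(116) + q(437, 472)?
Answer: -4190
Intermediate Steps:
q(n, v) = 10 - 12*n (q(n, v) = 5 - (-5 + (12/1)*n) = 5 - (-5 + (12*1)*n) = 5 - (-5 + 12*n) = 5 + (5 - 12*n) = 10 - 12*n)
y(V) = 9*V (y(V) = 8*V + V = 9*V)
y(116) + q(437, 472) = 9*116 + (10 - 12*437) = 1044 + (10 - 5244) = 1044 - 5234 = -4190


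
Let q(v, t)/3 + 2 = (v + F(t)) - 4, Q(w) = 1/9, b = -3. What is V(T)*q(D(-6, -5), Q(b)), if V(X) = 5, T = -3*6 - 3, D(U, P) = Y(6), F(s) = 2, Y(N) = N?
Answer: 30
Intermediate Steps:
D(U, P) = 6
Q(w) = ⅑
T = -21 (T = -18 - 3 = -21)
q(v, t) = -12 + 3*v (q(v, t) = -6 + 3*((v + 2) - 4) = -6 + 3*((2 + v) - 4) = -6 + 3*(-2 + v) = -6 + (-6 + 3*v) = -12 + 3*v)
V(T)*q(D(-6, -5), Q(b)) = 5*(-12 + 3*6) = 5*(-12 + 18) = 5*6 = 30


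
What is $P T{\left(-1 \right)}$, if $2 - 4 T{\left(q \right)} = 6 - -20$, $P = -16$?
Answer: $96$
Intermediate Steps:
$T{\left(q \right)} = -6$ ($T{\left(q \right)} = \frac{1}{2} - \frac{6 - -20}{4} = \frac{1}{2} - \frac{6 + 20}{4} = \frac{1}{2} - \frac{13}{2} = -6$)
$P T{\left(-1 \right)} = \left(-16\right) \left(-6\right) = 96$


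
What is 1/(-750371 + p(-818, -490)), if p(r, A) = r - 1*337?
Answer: -1/751526 ≈ -1.3306e-6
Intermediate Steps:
p(r, A) = -337 + r (p(r, A) = r - 337 = -337 + r)
1/(-750371 + p(-818, -490)) = 1/(-750371 + (-337 - 818)) = 1/(-750371 - 1155) = 1/(-751526) = -1/751526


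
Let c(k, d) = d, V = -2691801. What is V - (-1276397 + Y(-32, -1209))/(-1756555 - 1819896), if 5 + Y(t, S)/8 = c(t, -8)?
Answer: -9627095654752/3576451 ≈ -2.6918e+6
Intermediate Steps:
Y(t, S) = -104 (Y(t, S) = -40 + 8*(-8) = -40 - 64 = -104)
V - (-1276397 + Y(-32, -1209))/(-1756555 - 1819896) = -2691801 - (-1276397 - 104)/(-1756555 - 1819896) = -2691801 - (-1276501)/(-3576451) = -2691801 - (-1276501)*(-1)/3576451 = -2691801 - 1*1276501/3576451 = -2691801 - 1276501/3576451 = -9627095654752/3576451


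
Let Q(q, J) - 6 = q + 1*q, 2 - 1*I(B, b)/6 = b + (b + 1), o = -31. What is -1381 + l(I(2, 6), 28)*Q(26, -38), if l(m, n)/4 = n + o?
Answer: -2077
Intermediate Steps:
I(B, b) = 6 - 12*b (I(B, b) = 12 - 6*(b + (b + 1)) = 12 - 6*(b + (1 + b)) = 12 - 6*(1 + 2*b) = 12 + (-6 - 12*b) = 6 - 12*b)
Q(q, J) = 6 + 2*q (Q(q, J) = 6 + (q + 1*q) = 6 + (q + q) = 6 + 2*q)
l(m, n) = -124 + 4*n (l(m, n) = 4*(n - 31) = 4*(-31 + n) = -124 + 4*n)
-1381 + l(I(2, 6), 28)*Q(26, -38) = -1381 + (-124 + 4*28)*(6 + 2*26) = -1381 + (-124 + 112)*(6 + 52) = -1381 - 12*58 = -1381 - 696 = -2077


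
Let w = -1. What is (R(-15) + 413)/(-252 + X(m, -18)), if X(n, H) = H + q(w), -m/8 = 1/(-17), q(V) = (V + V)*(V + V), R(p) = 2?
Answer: -415/266 ≈ -1.5602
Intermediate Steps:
q(V) = 4*V**2 (q(V) = (2*V)*(2*V) = 4*V**2)
m = 8/17 (m = -8/(-17) = -8*(-1/17) = 8/17 ≈ 0.47059)
X(n, H) = 4 + H (X(n, H) = H + 4*(-1)**2 = H + 4*1 = H + 4 = 4 + H)
(R(-15) + 413)/(-252 + X(m, -18)) = (2 + 413)/(-252 + (4 - 18)) = 415/(-252 - 14) = 415/(-266) = 415*(-1/266) = -415/266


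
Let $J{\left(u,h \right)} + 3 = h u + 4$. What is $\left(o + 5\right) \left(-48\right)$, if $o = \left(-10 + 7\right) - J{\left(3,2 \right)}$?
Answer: $240$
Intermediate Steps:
$J{\left(u,h \right)} = 1 + h u$ ($J{\left(u,h \right)} = -3 + \left(h u + 4\right) = -3 + \left(4 + h u\right) = 1 + h u$)
$o = -10$ ($o = \left(-10 + 7\right) - \left(1 + 2 \cdot 3\right) = -3 - \left(1 + 6\right) = -3 - 7 = -10$)
$\left(o + 5\right) \left(-48\right) = \left(-10 + 5\right) \left(-48\right) = \left(-5\right) \left(-48\right) = 240$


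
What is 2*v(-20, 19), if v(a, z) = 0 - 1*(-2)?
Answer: 4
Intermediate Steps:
v(a, z) = 2 (v(a, z) = 0 + 2 = 2)
2*v(-20, 19) = 2*2 = 4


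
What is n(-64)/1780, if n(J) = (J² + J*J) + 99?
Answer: 8291/1780 ≈ 4.6579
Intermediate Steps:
n(J) = 99 + 2*J² (n(J) = (J² + J²) + 99 = 2*J² + 99 = 99 + 2*J²)
n(-64)/1780 = (99 + 2*(-64)²)/1780 = (99 + 2*4096)*(1/1780) = (99 + 8192)*(1/1780) = 8291*(1/1780) = 8291/1780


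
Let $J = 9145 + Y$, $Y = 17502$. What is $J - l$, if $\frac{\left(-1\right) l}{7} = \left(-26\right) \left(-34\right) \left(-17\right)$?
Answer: $-78549$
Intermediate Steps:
$l = 105196$ ($l = - 7 \left(-26\right) \left(-34\right) \left(-17\right) = - 7 \cdot 884 \left(-17\right) = \left(-7\right) \left(-15028\right) = 105196$)
$J = 26647$ ($J = 9145 + 17502 = 26647$)
$J - l = 26647 - 105196 = -78549$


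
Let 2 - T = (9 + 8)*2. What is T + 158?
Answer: 126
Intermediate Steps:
T = -32 (T = 2 - (9 + 8)*2 = 2 - 17*2 = 2 - 1*34 = 2 - 34 = -32)
T + 158 = -32 + 158 = 126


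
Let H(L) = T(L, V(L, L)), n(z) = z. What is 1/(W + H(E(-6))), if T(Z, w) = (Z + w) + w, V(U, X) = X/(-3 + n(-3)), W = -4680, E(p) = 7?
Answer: -3/14026 ≈ -0.00021389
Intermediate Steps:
V(U, X) = -X/6 (V(U, X) = X/(-3 - 3) = X/(-6) = X*(-⅙) = -X/6)
T(Z, w) = Z + 2*w
H(L) = 2*L/3 (H(L) = L + 2*(-L/6) = L - L/3 = 2*L/3)
1/(W + H(E(-6))) = 1/(-4680 + (⅔)*7) = 1/(-4680 + 14/3) = 1/(-14026/3) = -3/14026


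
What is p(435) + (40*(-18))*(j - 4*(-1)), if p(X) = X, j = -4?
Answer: 435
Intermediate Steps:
p(435) + (40*(-18))*(j - 4*(-1)) = 435 + (40*(-18))*(-4 - 4*(-1)) = 435 - 720*(-4 + 4) = 435 - 720*0 = 435 + 0 = 435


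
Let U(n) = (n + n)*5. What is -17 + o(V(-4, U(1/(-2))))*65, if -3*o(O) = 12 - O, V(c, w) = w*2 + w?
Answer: -602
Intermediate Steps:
U(n) = 10*n (U(n) = (2*n)*5 = 10*n)
V(c, w) = 3*w (V(c, w) = 2*w + w = 3*w)
o(O) = -4 + O/3 (o(O) = -(12 - O)/3 = -4 + O/3)
-17 + o(V(-4, U(1/(-2))))*65 = -17 + (-4 + (3*(10/(-2)))/3)*65 = -17 + (-4 + (3*(10*(-½)))/3)*65 = -17 + (-4 + (3*(-5))/3)*65 = -17 + (-4 + (⅓)*(-15))*65 = -17 + (-4 - 5)*65 = -17 - 9*65 = -17 - 585 = -602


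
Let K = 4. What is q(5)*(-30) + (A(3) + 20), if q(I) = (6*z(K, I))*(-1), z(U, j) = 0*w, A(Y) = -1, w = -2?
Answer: 19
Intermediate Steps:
z(U, j) = 0 (z(U, j) = 0*(-2) = 0)
q(I) = 0 (q(I) = (6*0)*(-1) = 0*(-1) = 0)
q(5)*(-30) + (A(3) + 20) = 0*(-30) + (-1 + 20) = 0 + 19 = 19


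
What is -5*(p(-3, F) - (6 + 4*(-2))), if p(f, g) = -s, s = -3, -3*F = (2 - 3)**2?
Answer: -25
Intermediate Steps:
F = -1/3 (F = -(2 - 3)**2/3 = -1/3*(-1)**2 = -1/3*1 = -1/3 ≈ -0.33333)
p(f, g) = 3 (p(f, g) = -1*(-3) = 3)
-5*(p(-3, F) - (6 + 4*(-2))) = -5*(3 - (6 + 4*(-2))) = -5*(3 - (6 - 8)) = -5*(3 - 1*(-2)) = -5*(3 + 2) = -5*5 = -25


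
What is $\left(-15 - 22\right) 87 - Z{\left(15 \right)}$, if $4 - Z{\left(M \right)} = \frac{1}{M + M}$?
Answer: $- \frac{96689}{30} \approx -3223.0$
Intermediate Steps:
$Z{\left(M \right)} = 4 - \frac{1}{2 M}$ ($Z{\left(M \right)} = 4 - \frac{1}{M + M} = 4 - \frac{1}{2 M}$)
$\left(-15 - 22\right) 87 - Z{\left(15 \right)} = \left(-15 - 22\right) 87 - \left(4 - \frac{1}{2 \cdot 15}\right) = \left(-37\right) 87 - \left(4 - \frac{1}{30}\right) = -3219 - \left(4 - \frac{1}{30}\right) = -3219 - \frac{119}{30} = - \frac{96689}{30}$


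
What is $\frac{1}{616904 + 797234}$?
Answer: $\frac{1}{1414138} \approx 7.0714 \cdot 10^{-7}$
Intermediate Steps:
$\frac{1}{616904 + 797234} = \frac{1}{1414138}$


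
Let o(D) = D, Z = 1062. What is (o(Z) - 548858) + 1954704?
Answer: 1406908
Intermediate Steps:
(o(Z) - 548858) + 1954704 = (1062 - 548858) + 1954704 = -547796 + 1954704 = 1406908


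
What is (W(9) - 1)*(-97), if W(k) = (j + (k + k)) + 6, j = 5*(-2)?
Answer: -1261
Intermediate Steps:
j = -10
W(k) = -4 + 2*k (W(k) = (-10 + (k + k)) + 6 = (-10 + 2*k) + 6 = -4 + 2*k)
(W(9) - 1)*(-97) = ((-4 + 2*9) - 1)*(-97) = ((-4 + 18) - 1)*(-97) = (14 - 1)*(-97) = 13*(-97) = -1261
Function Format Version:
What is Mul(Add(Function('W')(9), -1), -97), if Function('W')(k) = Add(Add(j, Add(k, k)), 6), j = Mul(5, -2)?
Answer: -1261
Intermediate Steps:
j = -10
Function('W')(k) = Add(-4, Mul(2, k)) (Function('W')(k) = Add(Add(-10, Add(k, k)), 6) = Add(Add(-10, Mul(2, k)), 6) = Add(-4, Mul(2, k)))
Mul(Add(Function('W')(9), -1), -97) = Mul(Add(Add(-4, Mul(2, 9)), -1), -97) = Mul(Add(Add(-4, 18), -1), -97) = Mul(Add(14, -1), -97) = Mul(13, -97) = -1261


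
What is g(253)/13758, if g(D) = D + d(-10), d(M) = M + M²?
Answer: 343/13758 ≈ 0.024931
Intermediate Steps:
g(D) = 90 + D (g(D) = D - 10*(1 - 10) = D - 10*(-9) = D + 90 = 90 + D)
g(253)/13758 = (90 + 253)/13758 = 343*(1/13758) = 343/13758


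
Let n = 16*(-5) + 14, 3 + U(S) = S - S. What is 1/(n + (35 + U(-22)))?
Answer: -1/34 ≈ -0.029412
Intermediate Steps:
U(S) = -3 (U(S) = -3 + (S - S) = -3 + 0 = -3)
n = -66 (n = -80 + 14 = -66)
1/(n + (35 + U(-22))) = 1/(-66 + (35 - 3)) = 1/(-66 + 32) = 1/(-34) = -1/34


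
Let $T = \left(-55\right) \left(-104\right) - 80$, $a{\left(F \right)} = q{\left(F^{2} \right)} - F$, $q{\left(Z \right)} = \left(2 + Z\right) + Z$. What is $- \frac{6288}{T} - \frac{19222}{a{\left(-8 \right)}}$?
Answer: $- \frac{2276663}{16215} \approx -140.4$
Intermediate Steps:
$q{\left(Z \right)} = 2 + 2 Z$
$a{\left(F \right)} = 2 - F + 2 F^{2}$ ($a{\left(F \right)} = \left(2 + 2 F^{2}\right) - F = 2 - F + 2 F^{2}$)
$T = 5640$ ($T = 5720 - 80 = 5640$)
$- \frac{6288}{T} - \frac{19222}{a{\left(-8 \right)}} = - \frac{6288}{5640} - \frac{19222}{2 - -8 + 2 \left(-8\right)^{2}} = \left(-6288\right) \frac{1}{5640} - \frac{19222}{2 + 8 + 2 \cdot 64} = - \frac{262}{235} - \frac{19222}{2 + 8 + 128} = - \frac{262}{235} - \frac{19222}{138} = - \frac{262}{235} - \frac{9611}{69} = - \frac{2276663}{16215}$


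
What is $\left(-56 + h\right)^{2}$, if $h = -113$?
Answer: $28561$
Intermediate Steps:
$\left(-56 + h\right)^{2} = \left(-56 - 113\right)^{2} = \left(-169\right)^{2} = 28561$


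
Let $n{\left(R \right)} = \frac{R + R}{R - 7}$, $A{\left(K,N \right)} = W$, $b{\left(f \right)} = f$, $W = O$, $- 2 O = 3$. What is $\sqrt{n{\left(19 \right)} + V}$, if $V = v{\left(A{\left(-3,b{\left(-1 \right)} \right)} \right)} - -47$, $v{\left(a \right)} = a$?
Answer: $\frac{\sqrt{438}}{3} \approx 6.9762$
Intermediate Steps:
$O = - \frac{3}{2}$ ($O = \left(- \frac{1}{2}\right) 3 = - \frac{3}{2} \approx -1.5$)
$W = - \frac{3}{2} \approx -1.5$
$A{\left(K,N \right)} = - \frac{3}{2}$
$V = \frac{91}{2}$ ($V = - \frac{3}{2} - -47 = - \frac{3}{2} + 47 = \frac{91}{2} \approx 45.5$)
$n{\left(R \right)} = \frac{2 R}{-7 + R}$
$\sqrt{n{\left(19 \right)} + V} = \sqrt{2 \cdot 19 \frac{1}{-7 + 19} + \frac{91}{2}} = \sqrt{2 \cdot 19 \cdot \frac{1}{12} + \frac{91}{2}} = \sqrt{\frac{19}{6} + \frac{91}{2}} = \sqrt{\frac{146}{3}} = \frac{\sqrt{438}}{3}$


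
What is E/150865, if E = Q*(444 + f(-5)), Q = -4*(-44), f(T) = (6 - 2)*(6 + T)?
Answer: 7168/13715 ≈ 0.52264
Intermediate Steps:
f(T) = 24 + 4*T (f(T) = 4*(6 + T) = 24 + 4*T)
Q = 176
E = 78848 (E = 176*(444 + (24 + 4*(-5))) = 176*(444 + (24 - 20)) = 176*(444 + 4) = 176*448 = 78848)
E/150865 = 78848/150865 = 78848*(1/150865) = 7168/13715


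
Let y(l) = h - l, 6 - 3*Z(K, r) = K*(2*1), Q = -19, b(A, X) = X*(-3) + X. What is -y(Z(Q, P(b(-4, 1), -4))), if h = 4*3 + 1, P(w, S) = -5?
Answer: 5/3 ≈ 1.6667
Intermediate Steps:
b(A, X) = -2*X (b(A, X) = -3*X + X = -2*X)
h = 13 (h = 12 + 1 = 13)
Z(K, r) = 2 - 2*K/3 (Z(K, r) = 2 - K*2*1/3 = 2 - K*2/3 = 2 - 2*K/3)
y(l) = 13 - l
-y(Z(Q, P(b(-4, 1), -4))) = -(13 - (2 - 2/3*(-19))) = -(13 - (2 + 38/3)) = -(13 - 1*44/3) = -(13 - 44/3) = -1*(-5/3) = 5/3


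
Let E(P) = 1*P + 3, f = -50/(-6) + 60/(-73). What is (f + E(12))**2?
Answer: 24304900/47961 ≈ 506.76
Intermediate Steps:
f = 1645/219 (f = -50*(-1/6) + 60*(-1/73) = 25/3 - 60/73 = 1645/219 ≈ 7.5114)
E(P) = 3 + P (E(P) = P + 3 = 3 + P)
(f + E(12))**2 = (1645/219 + (3 + 12))**2 = (1645/219 + 15)**2 = (4930/219)**2 = 24304900/47961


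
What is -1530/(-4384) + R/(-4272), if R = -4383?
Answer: 134121/97544 ≈ 1.3750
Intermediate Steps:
-1530/(-4384) + R/(-4272) = -1530/(-4384) - 4383/(-4272) = -1530*(-1/4384) - 4383*(-1/4272) = 765/2192 + 1461/1424 = 134121/97544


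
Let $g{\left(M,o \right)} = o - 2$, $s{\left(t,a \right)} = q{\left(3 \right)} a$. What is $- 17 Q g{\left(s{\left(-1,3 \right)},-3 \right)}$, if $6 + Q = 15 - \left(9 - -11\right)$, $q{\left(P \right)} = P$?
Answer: $-935$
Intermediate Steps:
$s{\left(t,a \right)} = 3 a$
$g{\left(M,o \right)} = -2 + o$
$Q = -11$ ($Q = -6 + \left(15 - \left(9 - -11\right)\right) = -6 + \left(15 - \left(9 + 11\right)\right) = -6 + \left(15 - 20\right) = -6 - 5 = -11$)
$- 17 Q g{\left(s{\left(-1,3 \right)},-3 \right)} = \left(-17\right) \left(-11\right) \left(-2 - 3\right) = 187 \left(-5\right) = -935$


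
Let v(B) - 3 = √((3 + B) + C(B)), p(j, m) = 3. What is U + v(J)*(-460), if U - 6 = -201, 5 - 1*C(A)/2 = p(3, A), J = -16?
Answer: -1575 - 1380*I ≈ -1575.0 - 1380.0*I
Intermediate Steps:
C(A) = 4 (C(A) = 10 - 2*3 = 10 - 6 = 4)
v(B) = 3 + √(7 + B) (v(B) = 3 + √((3 + B) + 4) = 3 + √(7 + B))
U = -195 (U = 6 - 201 = -195)
U + v(J)*(-460) = -195 + (3 + √(7 - 16))*(-460) = -195 + (3 + √(-9))*(-460) = -195 + (3 + 3*I)*(-460) = -195 + (-1380 - 1380*I) = -1575 - 1380*I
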